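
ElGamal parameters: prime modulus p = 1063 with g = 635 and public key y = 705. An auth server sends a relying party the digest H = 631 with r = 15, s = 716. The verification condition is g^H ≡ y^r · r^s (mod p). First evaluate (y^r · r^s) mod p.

705^2 = 497025 ≡ 604
705^4 ≡ 604^2 = 364816 ≡ 207
705^8 ≡ 207^2 = 42849 ≡ 329
15 = 8 + 4 + 2 + 1, so 705^15 ≡ 329·207·604·705 ≡ 437 (mod 1063)
15^2 = 225
15^4 ≡ 225^2 = 50625 ≡ 664
15^8 ≡ 664^2 = 440896 ≡ 814
15^16 ≡ 814^2 = 662596 ≡ 347
15^32 ≡ 347^2 = 120409 ≡ 290
15^64 ≡ 290^2 = 84100 ≡ 123
15^128 ≡ 123^2 = 15129 ≡ 247
15^256 ≡ 247^2 = 61009 ≡ 418
15^512 ≡ 418^2 = 174724 ≡ 392
716 = 512 + 128 + 64 + 8 + 4, so 15^716 ≡ 392·247·123·814·664 ≡ 616 (mod 1063)
y^r · r^s ≡ 437·616 = 269192 ≡ 253 (mod 1063)

253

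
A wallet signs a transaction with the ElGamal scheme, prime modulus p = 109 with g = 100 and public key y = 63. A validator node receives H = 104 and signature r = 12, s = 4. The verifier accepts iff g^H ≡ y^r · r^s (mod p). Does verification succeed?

passes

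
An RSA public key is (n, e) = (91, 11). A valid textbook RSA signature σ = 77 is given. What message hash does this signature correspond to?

77

σ^2 ≡ 77^2 = 5929 ≡ 14
σ^4 ≡ 14^2 = 196 ≡ 14
σ^8 ≡ 14^2 = 196 ≡ 14
11 = 8 + 2 + 1, so σ^11 ≡ 14·14·77 ≡ 77 (mod 91)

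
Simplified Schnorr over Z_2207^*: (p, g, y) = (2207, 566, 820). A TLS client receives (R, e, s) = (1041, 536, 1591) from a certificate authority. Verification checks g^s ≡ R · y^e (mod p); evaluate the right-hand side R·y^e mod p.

602

820^2 = 672400 ≡ 1472
820^4 ≡ 1472^2 = 2166784 ≡ 1717
820^8 ≡ 1717^2 = 2948089 ≡ 1744
820^16 ≡ 1744^2 = 3041536 ≡ 290
820^32 ≡ 290^2 = 84100 ≡ 234
820^64 ≡ 234^2 = 54756 ≡ 1788
820^128 ≡ 1788^2 = 3196944 ≡ 1208
820^256 ≡ 1208^2 = 1459264 ≡ 437
820^512 ≡ 437^2 = 190969 ≡ 1167
536 = 512 + 16 + 8, so 820^536 ≡ 1167·290·1744 ≡ 1703 (mod 2207)
R · y^e ≡ 1041·1703 = 1772823 ≡ 602 (mod 2207)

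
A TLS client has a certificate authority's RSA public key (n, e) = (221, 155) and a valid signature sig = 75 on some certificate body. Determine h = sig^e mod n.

82

sig^2 ≡ 75^2 = 5625 ≡ 100
sig^4 ≡ 100^2 = 10000 ≡ 55
sig^8 ≡ 55^2 = 3025 ≡ 152
sig^16 ≡ 152^2 = 23104 ≡ 120
sig^32 ≡ 120^2 = 14400 ≡ 35
sig^64 ≡ 35^2 = 1225 ≡ 120
sig^128 ≡ 120^2 = 14400 ≡ 35
155 = 128 + 16 + 8 + 2 + 1, so sig^155 ≡ 35·120·152·100·75 ≡ 82 (mod 221)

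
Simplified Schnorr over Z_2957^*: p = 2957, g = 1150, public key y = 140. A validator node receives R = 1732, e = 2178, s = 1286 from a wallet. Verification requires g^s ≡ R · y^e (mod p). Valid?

no

g^s mod p:
1150^1286 mod 2957 = 2560
R · y^e mod p:
140^2178 mod 2957 = 692
1732·692 = 1198544 ≡ 959 (mod 2957)
2560 ≠ 959; the check fails.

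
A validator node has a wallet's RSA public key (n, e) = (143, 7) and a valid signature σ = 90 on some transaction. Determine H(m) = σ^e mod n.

51

σ^2 ≡ 90^2 = 8100 ≡ 92
σ^4 ≡ 92^2 = 8464 ≡ 27
7 = 4 + 2 + 1, so σ^7 ≡ 27·92·90 ≡ 51 (mod 143)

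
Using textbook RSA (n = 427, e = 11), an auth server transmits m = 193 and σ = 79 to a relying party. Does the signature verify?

Squares mod 427: σ^1≡79, σ^2≡263, σ^4≡422, σ^8≡25
11 = 8 + 2 + 1, so σ^11 ≡ 25·263·79 ≡ 193 (mod 427)
σ^11 mod 427 = 193 matches m.

verifies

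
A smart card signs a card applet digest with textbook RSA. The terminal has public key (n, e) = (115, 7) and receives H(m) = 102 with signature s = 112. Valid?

s^2 ≡ 112^2 = 12544 ≡ 9
s^4 ≡ 9^2 = 81
7 = 4 + 2 + 1, so s^7 ≡ 81·9·112 ≡ 113 (mod 115)
The recovered value 113 does not match the digest 102.

no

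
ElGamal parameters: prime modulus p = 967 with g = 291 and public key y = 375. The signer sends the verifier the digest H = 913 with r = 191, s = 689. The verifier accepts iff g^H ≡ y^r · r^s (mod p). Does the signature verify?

Left side g^H mod p:
291^2 = 84681 ≡ 552
291^4 ≡ 552^2 = 304704 ≡ 99
291^8 ≡ 99^2 = 9801 ≡ 131
291^16 ≡ 131^2 = 17161 ≡ 722
291^32 ≡ 722^2 = 521284 ≡ 71
291^64 ≡ 71^2 = 5041 ≡ 206
291^128 ≡ 206^2 = 42436 ≡ 855
291^256 ≡ 855^2 = 731025 ≡ 940
291^512 ≡ 940^2 = 883600 ≡ 729
913 = 512 + 256 + 128 + 16 + 1, so 291^913 ≡ 729·940·855·722·291 ≡ 192 (mod 967)
Right side y^r · r^s mod p:
375^2 = 140625 ≡ 410
375^4 ≡ 410^2 = 168100 ≡ 809
375^8 ≡ 809^2 = 654481 ≡ 789
375^16 ≡ 789^2 = 622521 ≡ 740
375^32 ≡ 740^2 = 547600 ≡ 278
375^64 ≡ 278^2 = 77284 ≡ 891
375^128 ≡ 891^2 = 793881 ≡ 941
191 = 128 + 32 + 16 + 8 + 4 + 2 + 1, so 375^191 ≡ 941·278·740·789·809·410·375 ≡ 62 (mod 967)
191^2 = 36481 ≡ 702
191^4 ≡ 702^2 = 492804 ≡ 601
191^8 ≡ 601^2 = 361201 ≡ 510
191^16 ≡ 510^2 = 260100 ≡ 944
191^32 ≡ 944^2 = 891136 ≡ 529
191^64 ≡ 529^2 = 279841 ≡ 378
191^128 ≡ 378^2 = 142884 ≡ 735
191^256 ≡ 735^2 = 540225 ≡ 639
191^512 ≡ 639^2 = 408321 ≡ 247
689 = 512 + 128 + 32 + 16 + 1, so 191^689 ≡ 247·735·529·944·191 ≡ 846 (mod 967)
62·846 = 52452 ≡ 234 (mod 967)
192 ≠ 234, so verification fails.

does not verify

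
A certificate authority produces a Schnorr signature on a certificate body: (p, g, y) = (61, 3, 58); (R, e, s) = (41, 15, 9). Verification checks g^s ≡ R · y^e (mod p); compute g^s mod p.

41

3^2 = 9
3^4 ≡ 9^2 = 81 ≡ 20
3^8 ≡ 20^2 = 400 ≡ 34
9 = 8 + 1, so 3^9 ≡ 34·3 ≡ 41 (mod 61)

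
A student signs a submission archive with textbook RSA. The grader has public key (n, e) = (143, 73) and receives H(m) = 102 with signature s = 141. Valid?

yes

s^2 ≡ 141^2 = 19881 ≡ 4
s^4 ≡ 4^2 = 16
s^8 ≡ 16^2 = 256 ≡ 113
s^16 ≡ 113^2 = 12769 ≡ 42
s^32 ≡ 42^2 = 1764 ≡ 48
s^64 ≡ 48^2 = 2304 ≡ 16
73 = 64 + 8 + 1, so s^73 ≡ 16·113·141 ≡ 102 (mod 143)
102 = H(m), so the signature checks out.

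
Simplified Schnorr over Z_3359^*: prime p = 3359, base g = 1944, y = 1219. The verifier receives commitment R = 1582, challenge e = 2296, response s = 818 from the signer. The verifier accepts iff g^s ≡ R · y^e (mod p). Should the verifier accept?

g^s mod p:
Squares mod 3359: 1944^1≡1944, 1944^2≡261, 1944^4≡941, 1944^8≡2064, 1944^16≡884, 1944^32≡2168, 1944^64≡983, 1944^128≡2256, 1944^256≡651, 1944^512≡567
818 = 512 + 256 + 32 + 16 + 2, so 1944^818 ≡ 567·651·2168·884·261 ≡ 1668 (mod 3359)
R · y^e mod p:
Squares mod 3359: 1219^1≡1219, 1219^2≡1283, 1219^4≡179, 1219^8≡1810, 1219^16≡1075, 1219^32≡129, 1219^64≡3205, 1219^128≡203, 1219^256≡901, 1219^512≡2282, 1219^1024≡1074, 1219^2048≡1339
2296 = 2048 + 128 + 64 + 32 + 16 + 8, so 1219^2296 ≡ 1339·203·3205·129·1075·1810 ≡ 2205 (mod 3359)
1582·2205 = 3488310 ≡ 1668 (mod 3359)
1668 ≡ 1668 (mod 3359); signature holds.

accept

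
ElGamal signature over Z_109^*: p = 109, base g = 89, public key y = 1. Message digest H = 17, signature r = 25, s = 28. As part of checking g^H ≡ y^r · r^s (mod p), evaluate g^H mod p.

89^17 mod 109 = 25

25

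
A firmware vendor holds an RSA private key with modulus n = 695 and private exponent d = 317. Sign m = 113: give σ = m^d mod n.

683

m^2 ≡ 113^2 = 12769 ≡ 259
m^4 ≡ 259^2 = 67081 ≡ 361
m^8 ≡ 361^2 = 130321 ≡ 356
m^16 ≡ 356^2 = 126736 ≡ 246
m^32 ≡ 246^2 = 60516 ≡ 51
m^64 ≡ 51^2 = 2601 ≡ 516
m^128 ≡ 516^2 = 266256 ≡ 71
m^256 ≡ 71^2 = 5041 ≡ 176
317 = 256 + 32 + 16 + 8 + 4 + 1, so m^317 ≡ 176·51·246·356·361·113 ≡ 683 (mod 695)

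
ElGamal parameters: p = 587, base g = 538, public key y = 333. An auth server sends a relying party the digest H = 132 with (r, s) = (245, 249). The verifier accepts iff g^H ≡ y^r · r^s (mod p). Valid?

yes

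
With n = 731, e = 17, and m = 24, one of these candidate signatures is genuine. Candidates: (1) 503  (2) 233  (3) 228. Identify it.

3

Candidate 1: Squares mod 731: 503^1≡503, 503^2≡83, 503^4≡310, 503^8≡339, 503^16≡154; 17 = 16 + 1, so 503^17 ≡ 154·503 ≡ 707 (mod 731)
Candidate 2: Squares mod 731: 233^1≡233, 233^2≡195, 233^4≡13, 233^8≡169, 233^16≡52; 17 = 16 + 1, so 233^17 ≡ 52·233 ≡ 420 (mod 731)
Candidate 3: Squares mod 731: 228^1≡228, 228^2≡83, 228^4≡310, 228^8≡339, 228^16≡154; 17 = 16 + 1, so 228^17 ≡ 154·228 ≡ 24 (mod 731)
  → matches m = 24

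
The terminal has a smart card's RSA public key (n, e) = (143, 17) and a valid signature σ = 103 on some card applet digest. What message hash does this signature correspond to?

38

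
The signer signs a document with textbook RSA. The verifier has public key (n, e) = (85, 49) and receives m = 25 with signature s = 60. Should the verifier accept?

reject

Squares mod 85: s^1≡60, s^2≡30, s^4≡50, s^8≡35, s^16≡35, s^32≡35
49 = 32 + 16 + 1, so s^49 ≡ 35·35·60 ≡ 60 (mod 85)
The recovered value 60 does not match the digest 25.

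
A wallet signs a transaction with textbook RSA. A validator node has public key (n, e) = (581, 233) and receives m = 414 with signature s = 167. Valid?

s^2 ≡ 167^2 = 27889 ≡ 1
s^4 ≡ 1^2 = 1
s^8 ≡ 1^2 = 1
s^16 ≡ 1^2 = 1
s^32 ≡ 1^2 = 1
s^64 ≡ 1^2 = 1
s^128 ≡ 1^2 = 1
233 = 128 + 64 + 32 + 8 + 1, so s^233 ≡ 1·1·1·1·167 ≡ 167 (mod 581)
167 ≠ 414, so verification fails.

no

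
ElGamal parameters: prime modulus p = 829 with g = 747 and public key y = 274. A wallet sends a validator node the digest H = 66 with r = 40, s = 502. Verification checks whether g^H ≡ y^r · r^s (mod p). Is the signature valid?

invalid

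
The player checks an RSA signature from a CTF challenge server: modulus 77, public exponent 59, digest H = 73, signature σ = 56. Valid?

σ^2 ≡ 56^2 = 3136 ≡ 56
σ^4 ≡ 56^2 = 3136 ≡ 56
σ^8 ≡ 56^2 = 3136 ≡ 56
σ^16 ≡ 56^2 = 3136 ≡ 56
σ^32 ≡ 56^2 = 3136 ≡ 56
59 = 32 + 16 + 8 + 2 + 1, so σ^59 ≡ 56·56·56·56·56 ≡ 56 (mod 77)
The recovered value 56 does not match the digest 73.

no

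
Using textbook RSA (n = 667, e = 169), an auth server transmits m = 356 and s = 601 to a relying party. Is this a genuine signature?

s^2 ≡ 601^2 = 361201 ≡ 354
s^4 ≡ 354^2 = 125316 ≡ 587
s^8 ≡ 587^2 = 344569 ≡ 397
s^16 ≡ 397^2 = 157609 ≡ 197
s^32 ≡ 197^2 = 38809 ≡ 123
s^64 ≡ 123^2 = 15129 ≡ 455
s^128 ≡ 455^2 = 207025 ≡ 255
169 = 128 + 32 + 8 + 1, so s^169 ≡ 255·123·397·601 ≡ 311 (mod 667)
311 ≠ 356, so verification fails.

forged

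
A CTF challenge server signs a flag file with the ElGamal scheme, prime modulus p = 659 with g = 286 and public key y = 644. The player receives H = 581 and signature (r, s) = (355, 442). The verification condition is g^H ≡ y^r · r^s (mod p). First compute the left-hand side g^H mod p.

434

286^2 = 81796 ≡ 80
286^4 ≡ 80^2 = 6400 ≡ 469
286^8 ≡ 469^2 = 219961 ≡ 514
286^16 ≡ 514^2 = 264196 ≡ 596
286^32 ≡ 596^2 = 355216 ≡ 15
286^64 ≡ 15^2 = 225
286^128 ≡ 225^2 = 50625 ≡ 541
286^256 ≡ 541^2 = 292681 ≡ 85
286^512 ≡ 85^2 = 7225 ≡ 635
581 = 512 + 64 + 4 + 1, so 286^581 ≡ 635·225·469·286 ≡ 434 (mod 659)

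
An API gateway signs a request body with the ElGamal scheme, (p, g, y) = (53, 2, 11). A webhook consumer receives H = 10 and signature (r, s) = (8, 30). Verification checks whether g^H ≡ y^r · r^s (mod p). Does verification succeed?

Left side g^H mod p:
Squares mod 53: 2^1≡2, 2^2≡4, 2^4≡16, 2^8≡44
10 = 8 + 2, so 2^10 ≡ 44·4 ≡ 17 (mod 53)
Right side y^r · r^s mod p:
Squares mod 53: 11^1≡11, 11^2≡15, 11^4≡13, 11^8≡10
11^8 ≡ 10 (mod 53)
Squares mod 53: 8^1≡8, 8^2≡11, 8^4≡15, 8^8≡13, 8^16≡10
30 = 16 + 8 + 4 + 2, so 8^30 ≡ 10·13·15·11 ≡ 38 (mod 53)
10·38 = 380 ≡ 9 (mod 53)
17 ≠ 9, so verification fails.

fails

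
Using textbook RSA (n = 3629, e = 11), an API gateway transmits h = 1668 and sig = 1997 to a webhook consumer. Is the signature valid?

sig^2 ≡ 1997^2 = 3988009 ≡ 3367
sig^4 ≡ 3367^2 = 11336689 ≡ 3322
sig^8 ≡ 3322^2 = 11035684 ≡ 3524
11 = 8 + 2 + 1, so sig^11 ≡ 3524·3367·1997 ≡ 1668 (mod 3629)
Since 1668 equals the digest 1668, verification succeeds.

valid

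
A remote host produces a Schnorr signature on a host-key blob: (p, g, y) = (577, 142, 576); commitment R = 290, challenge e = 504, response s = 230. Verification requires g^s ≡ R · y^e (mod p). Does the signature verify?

g^s mod p:
Squares mod 577: 142^1≡142, 142^2≡546, 142^4≡384, 142^8≡321, 142^16≡335, 142^32≡287, 142^64≡435, 142^128≡546
230 = 128 + 64 + 32 + 4 + 2, so 142^230 ≡ 546·435·287·384·546 ≡ 287 (mod 577)
R · y^e mod p:
Squares mod 577: 576^1≡576, 576^2≡1, 576^4≡1, 576^8≡1, 576^16≡1, 576^32≡1, 576^64≡1, 576^128≡1, 576^256≡1
504 = 256 + 128 + 64 + 32 + 16 + 8, so 576^504 ≡ 1·1·1·1·1·1 ≡ 1 (mod 577)
290·1 = 290 ≡ 290 (mod 577)
287 ≠ 290; the check fails.

does not verify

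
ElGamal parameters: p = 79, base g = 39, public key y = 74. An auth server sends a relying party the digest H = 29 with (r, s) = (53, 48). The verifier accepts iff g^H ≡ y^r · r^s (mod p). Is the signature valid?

Left side g^H mod p:
39^2 = 1521 ≡ 20
39^4 ≡ 20^2 = 400 ≡ 5
39^8 ≡ 5^2 = 25
39^16 ≡ 25^2 = 625 ≡ 72
29 = 16 + 8 + 4 + 1, so 39^29 ≡ 72·25·5·39 ≡ 3 (mod 79)
Right side y^r · r^s mod p:
74^2 = 5476 ≡ 25
74^4 ≡ 25^2 = 625 ≡ 72
74^8 ≡ 72^2 = 5184 ≡ 49
74^16 ≡ 49^2 = 2401 ≡ 31
74^32 ≡ 31^2 = 961 ≡ 13
53 = 32 + 16 + 4 + 1, so 74^53 ≡ 13·31·72·74 ≡ 43 (mod 79)
53^2 = 2809 ≡ 44
53^4 ≡ 44^2 = 1936 ≡ 40
53^8 ≡ 40^2 = 1600 ≡ 20
53^16 ≡ 20^2 = 400 ≡ 5
53^32 ≡ 5^2 = 25
48 = 32 + 16, so 53^48 ≡ 25·5 ≡ 46 (mod 79)
43·46 = 1978 ≡ 3 (mod 79)
3 ≡ 3 (mod 79), so the signature is genuine.

valid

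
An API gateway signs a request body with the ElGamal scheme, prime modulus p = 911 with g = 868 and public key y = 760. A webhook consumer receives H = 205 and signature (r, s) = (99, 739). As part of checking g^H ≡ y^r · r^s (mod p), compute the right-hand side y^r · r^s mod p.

44

760^2 = 577600 ≡ 26
760^4 ≡ 26^2 = 676
760^8 ≡ 676^2 = 456976 ≡ 565
760^16 ≡ 565^2 = 319225 ≡ 375
760^32 ≡ 375^2 = 140625 ≡ 331
760^64 ≡ 331^2 = 109561 ≡ 241
99 = 64 + 32 + 2 + 1, so 760^99 ≡ 241·331·26·760 ≡ 812 (mod 911)
99^2 = 9801 ≡ 691
99^4 ≡ 691^2 = 477481 ≡ 117
99^8 ≡ 117^2 = 13689 ≡ 24
99^16 ≡ 24^2 = 576
99^32 ≡ 576^2 = 331776 ≡ 172
99^64 ≡ 172^2 = 29584 ≡ 432
99^128 ≡ 432^2 = 186624 ≡ 780
99^256 ≡ 780^2 = 608400 ≡ 763
99^512 ≡ 763^2 = 582169 ≡ 40
739 = 512 + 128 + 64 + 32 + 2 + 1, so 99^739 ≡ 40·780·432·172·691·99 ≡ 202 (mod 911)
y^r · r^s ≡ 812·202 = 164024 ≡ 44 (mod 911)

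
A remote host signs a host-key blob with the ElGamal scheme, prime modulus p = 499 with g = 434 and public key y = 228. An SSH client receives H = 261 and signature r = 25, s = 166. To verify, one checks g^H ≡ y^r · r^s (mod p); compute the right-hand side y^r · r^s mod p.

165

Squares mod 499: 228^1≡228, 228^2≡88, 228^4≡259, 228^8≡215, 228^16≡317
25 = 16 + 8 + 1, so 228^25 ≡ 317·215·228 ≡ 480 (mod 499)
Squares mod 499: 25^1≡25, 25^2≡126, 25^4≡407, 25^8≡480, 25^16≡361, 25^32≡82, 25^64≡237, 25^128≡281
166 = 128 + 32 + 4 + 2, so 25^166 ≡ 281·82·407·126 ≡ 359 (mod 499)
y^r · r^s ≡ 480·359 = 172320 ≡ 165 (mod 499)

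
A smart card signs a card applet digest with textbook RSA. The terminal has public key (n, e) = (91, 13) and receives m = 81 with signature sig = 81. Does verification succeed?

sig^13 mod 91 = 81
Since 81 equals the digest 81, verification succeeds.

passes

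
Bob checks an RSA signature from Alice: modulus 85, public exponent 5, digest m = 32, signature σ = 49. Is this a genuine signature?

σ^2 ≡ 49^2 = 2401 ≡ 21
σ^4 ≡ 21^2 = 441 ≡ 16
5 = 4 + 1, so σ^5 ≡ 16·49 ≡ 19 (mod 85)
19 ≠ 32, so verification fails.

forged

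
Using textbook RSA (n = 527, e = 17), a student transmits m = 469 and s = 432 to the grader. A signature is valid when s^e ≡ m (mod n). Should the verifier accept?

reject

s^2 ≡ 432^2 = 186624 ≡ 66
s^4 ≡ 66^2 = 4356 ≡ 140
s^8 ≡ 140^2 = 19600 ≡ 101
s^16 ≡ 101^2 = 10201 ≡ 188
17 = 16 + 1, so s^17 ≡ 188·432 ≡ 58 (mod 527)
58 ≠ 469, so verification fails.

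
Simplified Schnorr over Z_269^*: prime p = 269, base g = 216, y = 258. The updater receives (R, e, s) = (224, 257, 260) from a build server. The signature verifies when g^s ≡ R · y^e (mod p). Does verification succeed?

g^s mod p:
216^2 = 46656 ≡ 119
216^4 ≡ 119^2 = 14161 ≡ 173
216^8 ≡ 173^2 = 29929 ≡ 70
216^16 ≡ 70^2 = 4900 ≡ 58
216^32 ≡ 58^2 = 3364 ≡ 136
216^64 ≡ 136^2 = 18496 ≡ 204
216^128 ≡ 204^2 = 41616 ≡ 190
216^256 ≡ 190^2 = 36100 ≡ 54
260 = 256 + 4, so 216^260 ≡ 54·173 ≡ 196 (mod 269)
R · y^e mod p:
258^2 = 66564 ≡ 121
258^4 ≡ 121^2 = 14641 ≡ 115
258^8 ≡ 115^2 = 13225 ≡ 44
258^16 ≡ 44^2 = 1936 ≡ 53
258^32 ≡ 53^2 = 2809 ≡ 119
258^64 ≡ 119^2 = 14161 ≡ 173
258^128 ≡ 173^2 = 29929 ≡ 70
258^256 ≡ 70^2 = 4900 ≡ 58
257 = 256 + 1, so 258^257 ≡ 58·258 ≡ 169 (mod 269)
224·169 = 37856 ≡ 196 (mod 269)
196 ≡ 196 (mod 269); signature holds.

passes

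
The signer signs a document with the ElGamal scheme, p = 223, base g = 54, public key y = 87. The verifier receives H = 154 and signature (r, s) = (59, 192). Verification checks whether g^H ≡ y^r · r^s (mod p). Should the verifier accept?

reject

Left side g^H mod p:
54^154 mod 223 = 7
Right side y^r · r^s mod p:
87^59 mod 223 = 52
59^192 mod 223 = 171
52·171 = 8892 ≡ 195 (mod 223)
7 ≠ 195, so verification fails.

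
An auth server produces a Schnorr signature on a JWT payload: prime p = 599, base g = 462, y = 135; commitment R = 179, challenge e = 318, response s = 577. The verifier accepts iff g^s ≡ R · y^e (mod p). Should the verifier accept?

reject

g^s mod p:
Squares mod 599: 462^1≡462, 462^2≡200, 462^4≡466, 462^8≡318, 462^16≡492, 462^32≡68, 462^64≡431, 462^128≡71, 462^256≡249, 462^512≡304
577 = 512 + 64 + 1, so 462^577 ≡ 304·431·462 ≡ 544 (mod 599)
R · y^e mod p:
Squares mod 599: 135^1≡135, 135^2≡255, 135^4≡333, 135^8≡74, 135^16≡85, 135^32≡37, 135^64≡171, 135^128≡489, 135^256≡120
318 = 256 + 32 + 16 + 8 + 4 + 2, so 135^318 ≡ 120·37·85·74·333·255 ≡ 10 (mod 599)
179·10 = 1790 ≡ 592 (mod 599)
544 ≠ 592; the check fails.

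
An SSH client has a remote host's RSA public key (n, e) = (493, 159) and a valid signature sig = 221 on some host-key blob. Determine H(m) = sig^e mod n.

sig^2 ≡ 221^2 = 48841 ≡ 34
sig^4 ≡ 34^2 = 1156 ≡ 170
sig^8 ≡ 170^2 = 28900 ≡ 306
sig^16 ≡ 306^2 = 93636 ≡ 459
sig^32 ≡ 459^2 = 210681 ≡ 170
sig^64 ≡ 170^2 = 28900 ≡ 306
sig^128 ≡ 306^2 = 93636 ≡ 459
159 = 128 + 16 + 8 + 4 + 2 + 1, so sig^159 ≡ 459·459·306·170·34·221 ≡ 391 (mod 493)

391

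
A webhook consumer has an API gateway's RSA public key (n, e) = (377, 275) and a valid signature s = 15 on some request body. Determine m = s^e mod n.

293

s^2 ≡ 15^2 = 225
s^4 ≡ 225^2 = 50625 ≡ 107
s^8 ≡ 107^2 = 11449 ≡ 139
s^16 ≡ 139^2 = 19321 ≡ 94
s^32 ≡ 94^2 = 8836 ≡ 165
s^64 ≡ 165^2 = 27225 ≡ 81
s^128 ≡ 81^2 = 6561 ≡ 152
s^256 ≡ 152^2 = 23104 ≡ 107
275 = 256 + 16 + 2 + 1, so s^275 ≡ 107·94·225·15 ≡ 293 (mod 377)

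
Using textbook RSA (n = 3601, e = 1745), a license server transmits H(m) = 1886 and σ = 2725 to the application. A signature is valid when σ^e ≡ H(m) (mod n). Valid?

no

σ^1745 mod 3601 = 2790
2790 ≠ 1886, so verification fails.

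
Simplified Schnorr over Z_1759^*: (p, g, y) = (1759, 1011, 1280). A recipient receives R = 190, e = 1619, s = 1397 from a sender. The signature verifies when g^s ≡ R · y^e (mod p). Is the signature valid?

g^s mod p:
1011^2 = 1022121 ≡ 142
1011^4 ≡ 142^2 = 20164 ≡ 815
1011^8 ≡ 815^2 = 664225 ≡ 1082
1011^16 ≡ 1082^2 = 1170724 ≡ 989
1011^32 ≡ 989^2 = 978121 ≡ 117
1011^64 ≡ 117^2 = 13689 ≡ 1376
1011^128 ≡ 1376^2 = 1893376 ≡ 692
1011^256 ≡ 692^2 = 478864 ≡ 416
1011^512 ≡ 416^2 = 173056 ≡ 674
1011^1024 ≡ 674^2 = 454276 ≡ 454
1397 = 1024 + 256 + 64 + 32 + 16 + 4 + 1, so 1011^1397 ≡ 454·416·1376·117·989·815·1011 ≡ 835 (mod 1759)
R · y^e mod p:
1280^2 = 1638400 ≡ 771
1280^4 ≡ 771^2 = 594441 ≡ 1658
1280^8 ≡ 1658^2 = 2748964 ≡ 1406
1280^16 ≡ 1406^2 = 1976836 ≡ 1479
1280^32 ≡ 1479^2 = 2187441 ≡ 1004
1280^64 ≡ 1004^2 = 1008016 ≡ 109
1280^128 ≡ 109^2 = 11881 ≡ 1327
1280^256 ≡ 1327^2 = 1760929 ≡ 170
1280^512 ≡ 170^2 = 28900 ≡ 756
1280^1024 ≡ 756^2 = 571536 ≡ 1620
1619 = 1024 + 512 + 64 + 16 + 2 + 1, so 1280^1619 ≡ 1620·756·109·1479·771·1280 ≡ 92 (mod 1759)
190·92 = 17480 ≡ 1649 (mod 1759)
835 ≠ 1649; the check fails.

invalid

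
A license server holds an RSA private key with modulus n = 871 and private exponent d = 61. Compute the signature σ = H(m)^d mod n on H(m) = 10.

Squares mod 871: (H(m))^1≡10, (H(m))^2≡100, (H(m))^4≡419, (H(m))^8≡490, (H(m))^16≡575, (H(m))^32≡516
61 = 32 + 16 + 8 + 4 + 1, so (H(m))^61 ≡ 516·575·490·419·10 ≡ 322 (mod 871)

322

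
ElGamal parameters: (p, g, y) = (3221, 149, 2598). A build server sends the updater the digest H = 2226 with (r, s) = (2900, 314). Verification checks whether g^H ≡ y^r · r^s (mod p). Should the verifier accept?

reject

Left side g^H mod p:
Squares mod 3221: 149^1≡149, 149^2≡2875, 149^4≡539, 149^8≡631, 149^16≡1978, 149^32≡2190, 149^64≡31, 149^128≡961, 149^256≡2315, 149^512≡2702, 149^1024≡2018, 149^2048≡980
2226 = 2048 + 128 + 32 + 16 + 2, so 149^2226 ≡ 980·961·2190·1978·2875 ≡ 1925 (mod 3221)
Right side y^r · r^s mod p:
Squares mod 3221: 2598^1≡2598, 2598^2≡1609, 2598^4≡2418, 2598^8≡609, 2598^16≡466, 2598^32≡1349, 2598^64≡3157, 2598^128≡875, 2598^256≡2248, 2598^512≡2976, 2598^1024≡2047, 2598^2048≡2909
2900 = 2048 + 512 + 256 + 64 + 16 + 4, so 2598^2900 ≡ 2909·2976·2248·3157·466·2418 ≡ 1609 (mod 3221)
Squares mod 3221: 2900^1≡2900, 2900^2≡3190, 2900^4≡961, 2900^8≡2315, 2900^16≡2702, 2900^32≡2018, 2900^64≡980, 2900^128≡542, 2900^256≡653
314 = 256 + 32 + 16 + 8 + 2, so 2900^314 ≡ 653·2018·2702·2315·3190 ≡ 2158 (mod 3221)
1609·2158 = 3472222 ≡ 3205 (mod 3221)
1925 ≠ 3205, so verification fails.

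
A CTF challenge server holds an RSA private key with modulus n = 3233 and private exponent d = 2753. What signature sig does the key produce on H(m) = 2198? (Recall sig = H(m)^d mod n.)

(H(m))^2 ≡ 2198^2 = 4831204 ≡ 1102
(H(m))^4 ≡ 1102^2 = 1214404 ≡ 2029
(H(m))^8 ≡ 2029^2 = 4116841 ≡ 1232
(H(m))^16 ≡ 1232^2 = 1517824 ≡ 1547
(H(m))^32 ≡ 1547^2 = 2393209 ≡ 789
(H(m))^64 ≡ 789^2 = 622521 ≡ 1785
(H(m))^128 ≡ 1785^2 = 3186225 ≡ 1720
(H(m))^256 ≡ 1720^2 = 2958400 ≡ 205
(H(m))^512 ≡ 205^2 = 42025 ≡ 3229
(H(m))^1024 ≡ 3229^2 = 10426441 ≡ 16
(H(m))^2048 ≡ 16^2 = 256
2753 = 2048 + 512 + 128 + 64 + 1, so (H(m))^2753 ≡ 256·3229·1720·1785·2198 ≡ 2369 (mod 3233)

2369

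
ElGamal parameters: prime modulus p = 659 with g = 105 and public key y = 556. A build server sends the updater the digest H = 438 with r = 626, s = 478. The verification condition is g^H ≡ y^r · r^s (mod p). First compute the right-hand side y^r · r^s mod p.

365

556^2 = 309136 ≡ 65
556^4 ≡ 65^2 = 4225 ≡ 271
556^8 ≡ 271^2 = 73441 ≡ 292
556^16 ≡ 292^2 = 85264 ≡ 253
556^32 ≡ 253^2 = 64009 ≡ 86
556^64 ≡ 86^2 = 7396 ≡ 147
556^128 ≡ 147^2 = 21609 ≡ 521
556^256 ≡ 521^2 = 271441 ≡ 592
556^512 ≡ 592^2 = 350464 ≡ 535
626 = 512 + 64 + 32 + 16 + 2, so 556^626 ≡ 535·147·86·253·65 ≡ 23 (mod 659)
626^2 = 391876 ≡ 430
626^4 ≡ 430^2 = 184900 ≡ 380
626^8 ≡ 380^2 = 144400 ≡ 79
626^16 ≡ 79^2 = 6241 ≡ 310
626^32 ≡ 310^2 = 96100 ≡ 545
626^64 ≡ 545^2 = 297025 ≡ 475
626^128 ≡ 475^2 = 225625 ≡ 247
626^256 ≡ 247^2 = 61009 ≡ 381
478 = 256 + 128 + 64 + 16 + 8 + 4 + 2, so 626^478 ≡ 381·247·475·310·79·380·430 ≡ 417 (mod 659)
y^r · r^s ≡ 23·417 = 9591 ≡ 365 (mod 659)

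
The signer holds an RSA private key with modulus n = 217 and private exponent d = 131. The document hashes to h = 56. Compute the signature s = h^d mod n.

Squares mod 217: h^1≡56, h^2≡98, h^4≡56, h^8≡98, h^16≡56, h^32≡98, h^64≡56, h^128≡98
131 = 128 + 2 + 1, so h^131 ≡ 98·98·56 ≡ 98 (mod 217)

98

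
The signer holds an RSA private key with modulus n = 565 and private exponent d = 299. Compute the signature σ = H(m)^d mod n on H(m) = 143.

367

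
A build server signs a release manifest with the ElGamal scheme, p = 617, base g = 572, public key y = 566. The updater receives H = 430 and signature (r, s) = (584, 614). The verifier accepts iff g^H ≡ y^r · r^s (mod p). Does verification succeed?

passes

Left side g^H mod p:
572^430 mod 617 = 552
Right side y^r · r^s mod p:
566^584 mod 617 = 170
584^614 mod 617 = 417
170·417 = 70890 ≡ 552 (mod 617)
552 ≡ 552 (mod 617), so the signature is genuine.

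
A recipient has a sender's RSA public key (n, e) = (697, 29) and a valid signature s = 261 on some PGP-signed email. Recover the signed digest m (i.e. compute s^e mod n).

673

s^2 ≡ 261^2 = 68121 ≡ 512
s^4 ≡ 512^2 = 262144 ≡ 72
s^8 ≡ 72^2 = 5184 ≡ 305
s^16 ≡ 305^2 = 93025 ≡ 324
29 = 16 + 8 + 4 + 1, so s^29 ≡ 324·305·72·261 ≡ 673 (mod 697)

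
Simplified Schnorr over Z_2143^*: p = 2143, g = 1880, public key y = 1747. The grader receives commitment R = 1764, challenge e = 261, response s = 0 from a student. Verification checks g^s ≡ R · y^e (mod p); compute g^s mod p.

1880^0 mod 2143 = 1

1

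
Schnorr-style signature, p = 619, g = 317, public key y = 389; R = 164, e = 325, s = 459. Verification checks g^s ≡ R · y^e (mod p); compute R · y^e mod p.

514

389^2 = 151321 ≡ 285
389^4 ≡ 285^2 = 81225 ≡ 136
389^8 ≡ 136^2 = 18496 ≡ 545
389^16 ≡ 545^2 = 297025 ≡ 524
389^32 ≡ 524^2 = 274576 ≡ 359
389^64 ≡ 359^2 = 128881 ≡ 129
389^128 ≡ 129^2 = 16641 ≡ 547
389^256 ≡ 547^2 = 299209 ≡ 232
325 = 256 + 64 + 4 + 1, so 389^325 ≡ 232·129·136·389 ≡ 524 (mod 619)
R · y^e ≡ 164·524 = 85936 ≡ 514 (mod 619)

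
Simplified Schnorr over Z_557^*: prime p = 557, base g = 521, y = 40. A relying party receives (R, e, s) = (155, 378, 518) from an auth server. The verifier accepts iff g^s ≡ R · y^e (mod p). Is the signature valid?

g^s mod p:
521^518 mod 557 = 532
R · y^e mod p:
40^378 mod 557 = 316
155·316 = 48980 ≡ 521 (mod 557)
532 ≠ 521; the check fails.

invalid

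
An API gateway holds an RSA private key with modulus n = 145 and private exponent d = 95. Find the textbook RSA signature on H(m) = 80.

35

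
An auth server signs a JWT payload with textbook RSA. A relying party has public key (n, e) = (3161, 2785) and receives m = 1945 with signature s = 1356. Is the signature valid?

invalid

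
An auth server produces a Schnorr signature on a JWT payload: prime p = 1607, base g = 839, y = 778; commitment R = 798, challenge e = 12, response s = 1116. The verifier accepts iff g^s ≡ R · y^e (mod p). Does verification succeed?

passes

g^s mod p:
839^2 = 703921 ≡ 55
839^4 ≡ 55^2 = 3025 ≡ 1418
839^8 ≡ 1418^2 = 2010724 ≡ 367
839^16 ≡ 367^2 = 134689 ≡ 1308
839^32 ≡ 1308^2 = 1710864 ≡ 1016
839^64 ≡ 1016^2 = 1032256 ≡ 562
839^128 ≡ 562^2 = 315844 ≡ 872
839^256 ≡ 872^2 = 760384 ≡ 273
839^512 ≡ 273^2 = 74529 ≡ 607
839^1024 ≡ 607^2 = 368449 ≡ 446
1116 = 1024 + 64 + 16 + 8 + 4, so 839^1116 ≡ 446·562·1308·367·1418 ≡ 130 (mod 1607)
R · y^e mod p:
778^2 = 605284 ≡ 1052
778^4 ≡ 1052^2 = 1106704 ≡ 1088
778^8 ≡ 1088^2 = 1183744 ≡ 992
12 = 8 + 4, so 778^12 ≡ 992·1088 ≡ 999 (mod 1607)
798·999 = 797202 ≡ 130 (mod 1607)
130 ≡ 130 (mod 1607); signature holds.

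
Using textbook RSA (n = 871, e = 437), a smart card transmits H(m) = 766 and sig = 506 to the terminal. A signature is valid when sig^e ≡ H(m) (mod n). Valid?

Squares mod 871: sig^1≡506, sig^2≡833, sig^4≡573, sig^8≡833, sig^16≡573, sig^32≡833, sig^64≡573, sig^128≡833, sig^256≡573
437 = 256 + 128 + 32 + 16 + 4 + 1, so sig^437 ≡ 573·833·833·573·573·506 ≡ 766 (mod 871)
sig^437 mod 871 = 766 matches H(m).

yes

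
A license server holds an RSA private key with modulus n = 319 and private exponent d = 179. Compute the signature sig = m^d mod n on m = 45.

199

Squares mod 319: m^1≡45, m^2≡111, m^4≡199, m^8≡45, m^16≡111, m^32≡199, m^64≡45, m^128≡111
179 = 128 + 32 + 16 + 2 + 1, so m^179 ≡ 111·199·111·111·45 ≡ 199 (mod 319)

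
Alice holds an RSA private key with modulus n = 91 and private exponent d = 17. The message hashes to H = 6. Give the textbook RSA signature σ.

H^2 ≡ 6^2 = 36
H^4 ≡ 36^2 = 1296 ≡ 22
H^8 ≡ 22^2 = 484 ≡ 29
H^16 ≡ 29^2 = 841 ≡ 22
17 = 16 + 1, so H^17 ≡ 22·6 ≡ 41 (mod 91)

41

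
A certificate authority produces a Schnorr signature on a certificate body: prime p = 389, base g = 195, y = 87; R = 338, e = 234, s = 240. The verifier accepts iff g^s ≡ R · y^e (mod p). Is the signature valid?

g^s mod p:
Squares mod 389: 195^1≡195, 195^2≡292, 195^4≡73, 195^8≡272, 195^16≡74, 195^32≡30, 195^64≡122, 195^128≡102
240 = 128 + 64 + 32 + 16, so 195^240 ≡ 102·122·30·74 ≡ 67 (mod 389)
R · y^e mod p:
Squares mod 389: 87^1≡87, 87^2≡178, 87^4≡175, 87^8≡283, 87^16≡344, 87^32≡80, 87^64≡176, 87^128≡245
234 = 128 + 64 + 32 + 8 + 2, so 87^234 ≡ 245·176·80·283·178 ≡ 78 (mod 389)
338·78 = 26364 ≡ 301 (mod 389)
67 ≠ 301; the check fails.

invalid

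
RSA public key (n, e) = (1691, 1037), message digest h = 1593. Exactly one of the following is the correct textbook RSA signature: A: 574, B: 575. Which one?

Candidate A: 574^2 = 329476 ≡ 1422; 574^4 ≡ 1422^2 = 2022084 ≡ 1339; 574^8 ≡ 1339^2 = 1792921 ≡ 461; 574^16 ≡ 461^2 = 212521 ≡ 1146; 574^32 ≡ 1146^2 = 1313316 ≡ 1100; 574^64 ≡ 1100^2 = 1210000 ≡ 935; 574^128 ≡ 935^2 = 874225 ≡ 1669; 574^256 ≡ 1669^2 = 2785561 ≡ 484; 574^512 ≡ 484^2 = 234256 ≡ 898; 574^1024 ≡ 898^2 = 806404 ≡ 1488; 1037 = 1024 + 8 + 4 + 1, so 574^1037 ≡ 1488·461·1339·574 ≡ 1593 (mod 1691)
  → matches h = 1593
Candidate B: 575^2 = 330625 ≡ 880; 575^4 ≡ 880^2 = 774400 ≡ 1613; 575^8 ≡ 1613^2 = 2601769 ≡ 1011; 575^16 ≡ 1011^2 = 1022121 ≡ 757; 575^32 ≡ 757^2 = 573049 ≡ 1491; 575^64 ≡ 1491^2 = 2223081 ≡ 1107; 575^128 ≡ 1107^2 = 1225449 ≡ 1165; 575^256 ≡ 1165^2 = 1357225 ≡ 1043; 575^512 ≡ 1043^2 = 1087849 ≡ 536; 575^1024 ≡ 536^2 = 287296 ≡ 1517; 1037 = 1024 + 8 + 4 + 1, so 575^1037 ≡ 1517·1011·1613·575 ≡ 234 (mod 1691)

A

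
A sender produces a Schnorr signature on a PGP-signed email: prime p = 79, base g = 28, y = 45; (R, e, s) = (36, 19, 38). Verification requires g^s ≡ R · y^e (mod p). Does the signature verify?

g^s mod p:
Squares mod 79: 28^1≡28, 28^2≡73, 28^4≡36, 28^8≡32, 28^16≡76, 28^32≡9
38 = 32 + 4 + 2, so 28^38 ≡ 9·36·73 ≡ 31 (mod 79)
R · y^e mod p:
Squares mod 79: 45^1≡45, 45^2≡50, 45^4≡51, 45^8≡73, 45^16≡36
19 = 16 + 2 + 1, so 45^19 ≡ 36·50·45 ≡ 25 (mod 79)
36·25 = 900 ≡ 31 (mod 79)
31 ≡ 31 (mod 79); signature holds.

verifies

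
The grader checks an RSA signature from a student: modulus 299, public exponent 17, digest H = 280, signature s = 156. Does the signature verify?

does not verify

s^17 mod 299 = 169
169 ≠ 280, so verification fails.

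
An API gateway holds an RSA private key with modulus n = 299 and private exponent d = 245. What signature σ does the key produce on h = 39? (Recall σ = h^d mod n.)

117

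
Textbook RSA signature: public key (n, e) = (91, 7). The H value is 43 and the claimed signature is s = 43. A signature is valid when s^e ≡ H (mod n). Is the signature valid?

s^7 mod 91 = 43
s^7 mod 91 = 43 matches H.

valid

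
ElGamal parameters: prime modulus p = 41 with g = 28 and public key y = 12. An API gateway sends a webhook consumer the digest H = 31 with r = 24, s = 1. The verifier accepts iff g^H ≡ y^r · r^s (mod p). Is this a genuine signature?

genuine

Left side g^H mod p:
Squares mod 41: 28^1≡28, 28^2≡5, 28^4≡25, 28^8≡10, 28^16≡18
31 = 16 + 8 + 4 + 2 + 1, so 28^31 ≡ 18·10·25·5·28 ≡ 35 (mod 41)
Right side y^r · r^s mod p:
Squares mod 41: 12^1≡12, 12^2≡21, 12^4≡31, 12^8≡18, 12^16≡37
24 = 16 + 8, so 12^24 ≡ 37·18 ≡ 10 (mod 41)
24^1 mod 41 = 24
10·24 = 240 ≡ 35 (mod 41)
35 ≡ 35 (mod 41), so the signature is genuine.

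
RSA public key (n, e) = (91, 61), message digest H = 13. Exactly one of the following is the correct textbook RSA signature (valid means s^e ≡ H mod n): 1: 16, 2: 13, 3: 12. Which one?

2

Candidate 1: Squares mod 91: 16^1≡16, 16^2≡74, 16^4≡16, 16^8≡74, 16^16≡16, 16^32≡74; 61 = 32 + 16 + 8 + 4 + 1, so 16^61 ≡ 74·16·74·16·16 ≡ 16 (mod 91)
Candidate 2: Squares mod 91: 13^1≡13, 13^2≡78, 13^4≡78, 13^8≡78, 13^16≡78, 13^32≡78; 61 = 32 + 16 + 8 + 4 + 1, so 13^61 ≡ 78·78·78·78·13 ≡ 13 (mod 91)
  → matches H = 13
Candidate 3: Squares mod 91: 12^1≡12, 12^2≡53, 12^4≡79, 12^8≡53, 12^16≡79, 12^32≡53; 61 = 32 + 16 + 8 + 4 + 1, so 12^61 ≡ 53·79·53·79·12 ≡ 12 (mod 91)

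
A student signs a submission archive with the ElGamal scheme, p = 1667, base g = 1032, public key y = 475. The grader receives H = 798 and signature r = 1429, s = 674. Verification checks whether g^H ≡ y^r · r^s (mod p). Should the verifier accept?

accept

Left side g^H mod p:
1032^2 = 1065024 ≡ 1478
1032^4 ≡ 1478^2 = 2184484 ≡ 714
1032^8 ≡ 714^2 = 509796 ≡ 1361
1032^16 ≡ 1361^2 = 1852321 ≡ 284
1032^32 ≡ 284^2 = 80656 ≡ 640
1032^64 ≡ 640^2 = 409600 ≡ 1185
1032^128 ≡ 1185^2 = 1404225 ≡ 611
1032^256 ≡ 611^2 = 373321 ≡ 1580
1032^512 ≡ 1580^2 = 2496400 ≡ 901
798 = 512 + 256 + 16 + 8 + 4 + 2, so 1032^798 ≡ 901·1580·284·1361·714·1478 ≡ 358 (mod 1667)
Right side y^r · r^s mod p:
475^2 = 225625 ≡ 580
475^4 ≡ 580^2 = 336400 ≡ 1333
475^8 ≡ 1333^2 = 1776889 ≡ 1534
475^16 ≡ 1534^2 = 2353156 ≡ 1019
475^32 ≡ 1019^2 = 1038361 ≡ 1487
475^64 ≡ 1487^2 = 2211169 ≡ 727
475^128 ≡ 727^2 = 528529 ≡ 90
475^256 ≡ 90^2 = 8100 ≡ 1432
475^512 ≡ 1432^2 = 2050624 ≡ 214
475^1024 ≡ 214^2 = 45796 ≡ 787
1429 = 1024 + 256 + 128 + 16 + 4 + 1, so 475^1429 ≡ 787·1432·90·1019·1333·475 ≡ 1298 (mod 1667)
1429^2 = 2042041 ≡ 1633
1429^4 ≡ 1633^2 = 2666689 ≡ 1156
1429^8 ≡ 1156^2 = 1336336 ≡ 1069
1429^16 ≡ 1069^2 = 1142761 ≡ 866
1429^32 ≡ 866^2 = 749956 ≡ 1473
1429^64 ≡ 1473^2 = 2169729 ≡ 962
1429^128 ≡ 962^2 = 925444 ≡ 259
1429^256 ≡ 259^2 = 67081 ≡ 401
1429^512 ≡ 401^2 = 160801 ≡ 769
674 = 512 + 128 + 32 + 2, so 1429^674 ≡ 769·259·1473·1633 ≡ 889 (mod 1667)
1298·889 = 1153922 ≡ 358 (mod 1667)
358 ≡ 358 (mod 1667), so the signature is genuine.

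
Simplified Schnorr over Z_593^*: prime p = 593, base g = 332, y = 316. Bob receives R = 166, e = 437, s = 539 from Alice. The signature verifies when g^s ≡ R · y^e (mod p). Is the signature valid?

invalid

g^s mod p:
Squares mod 593: 332^1≡332, 332^2≡519, 332^4≡139, 332^8≡345, 332^16≡425, 332^32≡353, 332^64≡79, 332^128≡311, 332^256≡62, 332^512≡286
539 = 512 + 16 + 8 + 2 + 1, so 332^539 ≡ 286·425·345·519·332 ≡ 200 (mod 593)
R · y^e mod p:
Squares mod 593: 316^1≡316, 316^2≡232, 316^4≡454, 316^8≡345, 316^16≡425, 316^32≡353, 316^64≡79, 316^128≡311, 316^256≡62
437 = 256 + 128 + 32 + 16 + 4 + 1, so 316^437 ≡ 62·311·353·425·454·316 ≡ 410 (mod 593)
166·410 = 68060 ≡ 458 (mod 593)
200 ≠ 458; the check fails.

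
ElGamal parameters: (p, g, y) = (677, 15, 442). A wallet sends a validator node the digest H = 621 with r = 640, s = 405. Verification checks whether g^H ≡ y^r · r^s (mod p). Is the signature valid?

valid

Left side g^H mod p:
Squares mod 677: 15^1≡15, 15^2≡225, 15^4≡527, 15^8≡159, 15^16≡232, 15^32≡341, 15^64≡514, 15^128≡166, 15^256≡476, 15^512≡458
621 = 512 + 64 + 32 + 8 + 4 + 1, so 15^621 ≡ 458·514·341·159·527·15 ≡ 517 (mod 677)
Right side y^r · r^s mod p:
Squares mod 677: 442^1≡442, 442^2≡388, 442^4≡250, 442^8≡216, 442^16≡620, 442^32≡541, 442^64≡217, 442^128≡376, 442^256≡560, 442^512≡149
640 = 512 + 128, so 442^640 ≡ 149·376 ≡ 510 (mod 677)
Squares mod 677: 640^1≡640, 640^2≡15, 640^4≡225, 640^8≡527, 640^16≡159, 640^32≡232, 640^64≡341, 640^128≡514, 640^256≡166
405 = 256 + 128 + 16 + 4 + 1, so 640^405 ≡ 166·514·159·225·640 ≡ 305 (mod 677)
510·305 = 155550 ≡ 517 (mod 677)
517 ≡ 517 (mod 677), so the signature is genuine.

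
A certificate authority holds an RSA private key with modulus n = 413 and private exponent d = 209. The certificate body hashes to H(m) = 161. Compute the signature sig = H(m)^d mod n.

378

(H(m))^2 ≡ 161^2 = 25921 ≡ 315
(H(m))^4 ≡ 315^2 = 99225 ≡ 105
(H(m))^8 ≡ 105^2 = 11025 ≡ 287
(H(m))^16 ≡ 287^2 = 82369 ≡ 182
(H(m))^32 ≡ 182^2 = 33124 ≡ 84
(H(m))^64 ≡ 84^2 = 7056 ≡ 35
(H(m))^128 ≡ 35^2 = 1225 ≡ 399
209 = 128 + 64 + 16 + 1, so (H(m))^209 ≡ 399·35·182·161 ≡ 378 (mod 413)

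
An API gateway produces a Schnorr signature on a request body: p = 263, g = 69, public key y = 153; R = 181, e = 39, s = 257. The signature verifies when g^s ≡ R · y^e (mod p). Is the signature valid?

g^s mod p:
Squares mod 263: 69^1≡69, 69^2≡27, 69^4≡203, 69^8≡181, 69^16≡149, 69^32≡109, 69^64≡46, 69^128≡12, 69^256≡144
257 = 256 + 1, so 69^257 ≡ 144·69 ≡ 205 (mod 263)
R · y^e mod p:
Squares mod 263: 153^1≡153, 153^2≡2, 153^4≡4, 153^8≡16, 153^16≡256, 153^32≡49
39 = 32 + 4 + 2 + 1, so 153^39 ≡ 49·4·2·153 ≡ 12 (mod 263)
181·12 = 2172 ≡ 68 (mod 263)
205 ≠ 68; the check fails.

invalid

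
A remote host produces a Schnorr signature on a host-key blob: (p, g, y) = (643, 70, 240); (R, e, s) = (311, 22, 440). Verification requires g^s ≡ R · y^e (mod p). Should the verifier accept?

reject

g^s mod p:
Squares mod 643: 70^1≡70, 70^2≡399, 70^4≡380, 70^8≡368, 70^16≡394, 70^32≡273, 70^64≡584, 70^128≡266, 70^256≡26
440 = 256 + 128 + 32 + 16 + 8, so 70^440 ≡ 26·266·273·394·368 ≡ 296 (mod 643)
R · y^e mod p:
Squares mod 643: 240^1≡240, 240^2≡373, 240^4≡241, 240^8≡211, 240^16≡154
22 = 16 + 4 + 2, so 240^22 ≡ 154·241·373 ≡ 375 (mod 643)
311·375 = 116625 ≡ 242 (mod 643)
296 ≠ 242; the check fails.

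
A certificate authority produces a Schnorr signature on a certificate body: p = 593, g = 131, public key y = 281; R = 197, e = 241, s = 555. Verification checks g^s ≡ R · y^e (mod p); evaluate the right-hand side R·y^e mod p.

471

281^2 = 78961 ≡ 92
281^4 ≡ 92^2 = 8464 ≡ 162
281^8 ≡ 162^2 = 26244 ≡ 152
281^16 ≡ 152^2 = 23104 ≡ 570
281^32 ≡ 570^2 = 324900 ≡ 529
281^64 ≡ 529^2 = 279841 ≡ 538
281^128 ≡ 538^2 = 289444 ≡ 60
241 = 128 + 64 + 32 + 16 + 1, so 281^241 ≡ 60·538·529·570·281 ≡ 183 (mod 593)
R · y^e ≡ 197·183 = 36051 ≡ 471 (mod 593)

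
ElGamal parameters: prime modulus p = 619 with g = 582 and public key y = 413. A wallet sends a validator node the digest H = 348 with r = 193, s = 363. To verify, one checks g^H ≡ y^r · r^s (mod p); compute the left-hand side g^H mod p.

73

582^2 = 338724 ≡ 131
582^4 ≡ 131^2 = 17161 ≡ 448
582^8 ≡ 448^2 = 200704 ≡ 148
582^16 ≡ 148^2 = 21904 ≡ 239
582^32 ≡ 239^2 = 57121 ≡ 173
582^64 ≡ 173^2 = 29929 ≡ 217
582^128 ≡ 217^2 = 47089 ≡ 45
582^256 ≡ 45^2 = 2025 ≡ 168
348 = 256 + 64 + 16 + 8 + 4, so 582^348 ≡ 168·217·239·148·448 ≡ 73 (mod 619)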